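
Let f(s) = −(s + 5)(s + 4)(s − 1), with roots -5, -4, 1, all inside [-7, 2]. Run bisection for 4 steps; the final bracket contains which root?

1

f(-2.5) = 13.125 > 0, so the root lies in [-2.5, 2]
f(-0.25) = 22.265625 > 0, so the root lies in [-0.25, 2]
f(0.875) = 3.580078 > 0, so the root lies in [0.875, 2]
f(1.4375) = -15.3142 < 0, so the root lies in [0.875, 1.4375]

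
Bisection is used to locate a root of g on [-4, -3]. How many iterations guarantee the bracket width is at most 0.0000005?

21

Width after n steps is 1/2^n. Need 2^n ≥ 1/0.0000005 = 2000000.
2^20 = 1048576 < 2000000 ≤ 2^21 = 2097152, so n = 21.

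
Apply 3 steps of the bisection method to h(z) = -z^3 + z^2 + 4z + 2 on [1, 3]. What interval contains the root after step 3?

[2.5, 2.75]

z = 2 gives h = 6, positive; keep [2, 3]
z = 2.5 gives h = 2.625, positive; keep [2.5, 3]
z = 2.75 gives h = -0.234375, negative; keep [2.5, 2.75]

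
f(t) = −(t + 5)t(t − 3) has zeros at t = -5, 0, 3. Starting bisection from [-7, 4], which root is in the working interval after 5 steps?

-5

m = -1.5, f(m) = -23.625 (−); new bracket [-7, -1.5]
m = -4.25, f(m) = -23.109375 (−); new bracket [-7, -4.25]
m = -5.625, f(m) = 30.322266 (+); new bracket [-5.625, -4.25]
m = -4.9375, f(m) = -2.4495 (−); new bracket [-5.625, -4.9375]
m = -5.28125, f(m) = 12.3006 (+); new bracket [-5.28125, -4.9375]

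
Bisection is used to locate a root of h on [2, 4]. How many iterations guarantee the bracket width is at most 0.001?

Width after n steps is 2/2^n. Need 2^n ≥ 2/0.001 = 2000.
2^10 = 1024 < 2000 ≤ 2^11 = 2048, so n = 11.

11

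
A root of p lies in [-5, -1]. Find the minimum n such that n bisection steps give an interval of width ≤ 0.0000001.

26

Width after n steps is 4/2^n. Need 2^n ≥ 4/0.0000001 = 40000000.
2^25 = 33554432 < 40000000 ≤ 2^26 = 67108864, so n = 26.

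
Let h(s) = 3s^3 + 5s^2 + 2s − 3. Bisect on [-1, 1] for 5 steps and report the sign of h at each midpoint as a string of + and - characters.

midpoint 0: h = -3 < 0 → [0, 1]
midpoint 0.5: h = -0.375 < 0 → [0.5, 1]
midpoint 0.75: h = 2.578125 > 0 → [0.5, 0.75]
midpoint 0.625: h = 0.9355 > 0 → [0.5, 0.625]
midpoint 0.5625: h = 0.241 > 0 → [0.5, 0.5625]

--+++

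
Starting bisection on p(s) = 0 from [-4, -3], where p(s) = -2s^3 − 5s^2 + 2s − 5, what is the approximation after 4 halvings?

-3.0625

midpoint -3.5: p = 12.5 > 0 → [-3.5, -3]
midpoint -3.25: p = 4.34375 > 0 → [-3.25, -3]
midpoint -3.125: p = 0.957031 > 0 → [-3.125, -3]
midpoint -3.0625: p = -0.5737 < 0 → [-3.125, -3.0625]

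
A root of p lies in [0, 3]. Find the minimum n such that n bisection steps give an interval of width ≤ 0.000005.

20

Width after n steps is 3/2^n. Need 2^n ≥ 3/0.000005 = 600000.
2^19 = 524288 < 600000 ≤ 2^20 = 1048576, so n = 20.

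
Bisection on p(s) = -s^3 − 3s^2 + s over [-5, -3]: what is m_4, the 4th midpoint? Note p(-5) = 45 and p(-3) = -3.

-3.375

p(-4) = 12 > 0, so the root lies in [-4, -3]
p(-3.5) = 2.625 > 0, so the root lies in [-3.5, -3]
p(-3.25) = -0.609375 < 0, so the root lies in [-3.5, -3.25]
p(-3.375) = 0.8965 > 0, so the root lies in [-3.375, -3.25]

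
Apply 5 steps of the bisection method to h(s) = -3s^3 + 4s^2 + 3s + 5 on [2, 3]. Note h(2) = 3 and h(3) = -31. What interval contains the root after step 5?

m = 2.5, h(m) = -9.375 (−); new bracket [2, 2.5]
m = 2.25, h(m) = -2.171875 (−); new bracket [2, 2.25]
m = 2.125, h(m) = 0.650391 (+); new bracket [2.125, 2.25]
m = 2.1875, h(m) = -0.6995 (−); new bracket [2.125, 2.1875]
m = 2.15625, h(m) = -0.0095 (−); new bracket [2.125, 2.15625]

[2.125, 2.15625]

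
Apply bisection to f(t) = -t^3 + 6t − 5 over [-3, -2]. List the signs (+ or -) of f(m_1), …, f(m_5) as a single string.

m = -2.5, f(m) = -4.375 (−); new bracket [-3, -2.5]
m = -2.75, f(m) = -0.703125 (−); new bracket [-3, -2.75]
m = -2.875, f(m) = 1.513672 (+); new bracket [-2.875, -2.75]
m = -2.8125, f(m) = 0.3723 (+); new bracket [-2.8125, -2.75]
m = -2.78125, f(m) = -0.1736 (−); new bracket [-2.8125, -2.78125]

--++-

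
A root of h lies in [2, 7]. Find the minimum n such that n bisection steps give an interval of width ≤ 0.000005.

20

Width after n steps is 5/2^n. Need 2^n ≥ 5/0.000005 = 1000000.
2^19 = 524288 < 1000000 ≤ 2^20 = 1048576, so n = 20.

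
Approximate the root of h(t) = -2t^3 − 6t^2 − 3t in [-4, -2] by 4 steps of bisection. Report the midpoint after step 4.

midpoint -3: h = 9 > 0 → [-3, -2]
midpoint -2.5: h = 1.25 > 0 → [-2.5, -2]
midpoint -2.25: h = -0.84375 < 0 → [-2.5, -2.25]
midpoint -2.375: h = 0.0742 > 0 → [-2.375, -2.25]

-2.375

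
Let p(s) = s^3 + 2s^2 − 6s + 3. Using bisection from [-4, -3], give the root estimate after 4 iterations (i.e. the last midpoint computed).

p(-3.5) = 5.625 > 0, so the root lies in [-4, -3.5]
p(-3.75) = 0.890625 > 0, so the root lies in [-4, -3.75]
p(-3.875) = -1.904297 < 0, so the root lies in [-3.875, -3.75]
p(-3.8125) = -0.47 < 0, so the root lies in [-3.8125, -3.75]

-3.8125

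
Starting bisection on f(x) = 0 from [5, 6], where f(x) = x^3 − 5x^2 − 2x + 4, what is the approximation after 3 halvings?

5.125

midpoint 5.5: f = 8.125 > 0 → [5, 5.5]
midpoint 5.25: f = 0.390625 > 0 → [5, 5.25]
midpoint 5.125: f = -2.966797 < 0 → [5.125, 5.25]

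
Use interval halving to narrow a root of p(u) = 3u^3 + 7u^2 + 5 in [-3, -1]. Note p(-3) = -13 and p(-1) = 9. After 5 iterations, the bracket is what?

[-2.625, -2.5625]

m = -2, p(m) = 9 (+); new bracket [-3, -2]
m = -2.5, p(m) = 1.875 (+); new bracket [-3, -2.5]
m = -2.75, p(m) = -4.453125 (−); new bracket [-2.75, -2.5]
m = -2.625, p(m) = -1.0293 (−); new bracket [-2.625, -2.5]
m = -2.5625, p(m) = 0.4856 (+); new bracket [-2.625, -2.5625]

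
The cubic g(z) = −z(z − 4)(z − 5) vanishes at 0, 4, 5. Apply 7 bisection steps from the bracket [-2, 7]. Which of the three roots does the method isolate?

0

midpoint 2.5: g = -9.375 < 0 → [-2, 2.5]
midpoint 0.25: g = -4.453125 < 0 → [-2, 0.25]
midpoint -0.875: g = 25.060547 > 0 → [-0.875, 0.25]
midpoint -0.3125: g = 7.1594 > 0 → [-0.3125, 0.25]
midpoint -0.03125: g = 0.6338 > 0 → [-0.03125, 0.25]
midpoint 0.109375: g = -2.0811 < 0 → [-0.03125, 0.109375]
midpoint 0.0390625: g = -0.7676 < 0 → [-0.03125, 0.0390625]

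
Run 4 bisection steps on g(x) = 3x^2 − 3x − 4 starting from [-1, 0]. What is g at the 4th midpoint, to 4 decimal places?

0.4180

x = -0.5 gives g = -1.75, negative; keep [-1, -0.5]
x = -0.75 gives g = -0.0625, negative; keep [-1, -0.75]
x = -0.875 gives g = 0.921875, positive; keep [-0.875, -0.75]
x = -0.8125 gives g = 0.418, positive; keep [-0.8125, -0.75]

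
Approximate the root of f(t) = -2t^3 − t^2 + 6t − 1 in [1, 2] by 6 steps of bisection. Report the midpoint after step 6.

1.390625

midpoint 1.5: f = -1 < 0 → [1, 1.5]
midpoint 1.25: f = 1.03125 > 0 → [1.25, 1.5]
midpoint 1.375: f = 0.160156 > 0 → [1.375, 1.5]
midpoint 1.4375: f = -0.3823 < 0 → [1.375, 1.4375]
midpoint 1.40625: f = -0.1019 < 0 → [1.375, 1.40625]
midpoint 1.390625: f = 0.0314 > 0 → [1.390625, 1.40625]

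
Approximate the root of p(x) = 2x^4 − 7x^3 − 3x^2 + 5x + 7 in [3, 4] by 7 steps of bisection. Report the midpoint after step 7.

m = 3.5, p(m) = -12.25 (−); new bracket [3.5, 4]
m = 3.75, p(m) = 9.929688 (+); new bracket [3.5, 3.75]
m = 3.625, p(m) = -2.388184 (−); new bracket [3.625, 3.75]
m = 3.6875, p(m) = 3.4475 (+); new bracket [3.625, 3.6875]
m = 3.65625, p(m) = 0.4509 (+); new bracket [3.625, 3.65625]
m = 3.640625, p(m) = -0.9881 (−); new bracket [3.640625, 3.65625]
m = 3.6484375, p(m) = -0.2735 (−); new bracket [3.6484375, 3.65625]

3.6484375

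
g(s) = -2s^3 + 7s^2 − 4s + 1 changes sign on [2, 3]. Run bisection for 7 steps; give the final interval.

s = 2.5 gives g = 3.5, positive; keep [2.5, 3]
s = 2.75 gives g = 1.34375, positive; keep [2.75, 3]
s = 2.875 gives g = -0.167969, negative; keep [2.75, 2.875]
s = 2.8125 gives g = 0.6265, positive; keep [2.8125, 2.875]
s = 2.84375 gives g = 0.2391, positive; keep [2.84375, 2.875]
s = 2.859375 gives g = 0.038, positive; keep [2.859375, 2.875]
s = 2.8671875 gives g = -0.0643, negative; keep [2.859375, 2.8671875]

[2.859375, 2.8671875]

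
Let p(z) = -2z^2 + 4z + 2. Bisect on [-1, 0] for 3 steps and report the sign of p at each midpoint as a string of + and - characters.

p(-0.5) = -0.5 < 0, so the root lies in [-0.5, 0]
p(-0.25) = 0.875 > 0, so the root lies in [-0.5, -0.25]
p(-0.375) = 0.21875 > 0, so the root lies in [-0.5, -0.375]

-++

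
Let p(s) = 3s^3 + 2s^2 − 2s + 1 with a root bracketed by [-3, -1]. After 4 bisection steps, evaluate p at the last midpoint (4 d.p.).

s = -2 gives p = -11, negative; keep [-2, -1]
s = -1.5 gives p = -1.625, negative; keep [-1.5, -1]
s = -1.25 gives p = 0.765625, positive; keep [-1.5, -1.25]
s = -1.375 gives p = -0.2676, negative; keep [-1.375, -1.25]

-0.2676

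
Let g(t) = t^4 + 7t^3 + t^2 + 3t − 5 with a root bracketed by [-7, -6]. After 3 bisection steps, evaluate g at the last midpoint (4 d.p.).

g(-6.5) = -119.5625 < 0, so the root lies in [-7, -6.5]
g(-6.75) = -56.574219 < 0, so the root lies in [-7, -6.75]
g(-6.875) = -18.978271 < 0, so the root lies in [-7, -6.875]

-18.9783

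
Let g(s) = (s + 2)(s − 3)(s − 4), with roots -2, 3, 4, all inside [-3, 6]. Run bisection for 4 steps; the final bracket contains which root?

s = 1.5 gives g = 13.125, positive; keep [-3, 1.5]
s = -0.75 gives g = 22.265625, positive; keep [-3, -0.75]
s = -1.875 gives g = 3.580078, positive; keep [-3, -1.875]
s = -2.4375 gives g = -15.3142, negative; keep [-2.4375, -1.875]

-2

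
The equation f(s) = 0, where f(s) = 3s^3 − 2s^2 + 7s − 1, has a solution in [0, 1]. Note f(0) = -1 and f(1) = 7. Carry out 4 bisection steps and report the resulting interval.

midpoint 0.5: f = 2.375 > 0 → [0, 0.5]
midpoint 0.25: f = 0.671875 > 0 → [0, 0.25]
midpoint 0.125: f = -0.150391 < 0 → [0.125, 0.25]
midpoint 0.1875: f = 0.262 > 0 → [0.125, 0.1875]

[0.125, 0.1875]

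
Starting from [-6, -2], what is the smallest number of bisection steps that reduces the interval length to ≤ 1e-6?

22

Width after n steps is 4/2^n. Need 2^n ≥ 4/1e-6 = 4000000.
2^21 = 2097152 < 4000000 ≤ 2^22 = 4194304, so n = 22.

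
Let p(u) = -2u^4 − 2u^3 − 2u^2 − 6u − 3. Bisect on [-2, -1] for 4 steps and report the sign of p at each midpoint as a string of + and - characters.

-+-+

midpoint -1.5: p = -1.875 < 0 → [-1.5, -1]
midpoint -1.25: p = 0.398438 > 0 → [-1.5, -1.25]
midpoint -1.375: p = -0.480957 < 0 → [-1.375, -1.25]
midpoint -1.3125: p = 0.0166 > 0 → [-1.375, -1.3125]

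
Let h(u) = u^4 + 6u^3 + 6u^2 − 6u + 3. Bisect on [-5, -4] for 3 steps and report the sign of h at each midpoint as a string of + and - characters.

++-

h(-4.5) = 14.8125 > 0, so the root lies in [-4.5, -4]
h(-4.25) = 2.535156 > 0, so the root lies in [-4.25, -4]
h(-4.125) = -1.761475 < 0, so the root lies in [-4.25, -4.125]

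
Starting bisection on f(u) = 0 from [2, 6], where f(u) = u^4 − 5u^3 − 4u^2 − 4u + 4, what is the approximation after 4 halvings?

midpoint 4: f = -140 < 0 → [4, 6]
midpoint 5: f = -116 < 0 → [5, 6]
midpoint 5.5: f = -55.8125 < 0 → [5.5, 6]
midpoint 5.75: f = -8.668 < 0 → [5.75, 6]

5.75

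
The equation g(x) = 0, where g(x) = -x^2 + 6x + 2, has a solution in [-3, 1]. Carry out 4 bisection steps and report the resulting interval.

g(-1) = -5 < 0, so the root lies in [-1, 1]
g(0) = 2 > 0, so the root lies in [-1, 0]
g(-0.5) = -1.25 < 0, so the root lies in [-0.5, 0]
g(-0.25) = 0.4375 > 0, so the root lies in [-0.5, -0.25]

[-0.5, -0.25]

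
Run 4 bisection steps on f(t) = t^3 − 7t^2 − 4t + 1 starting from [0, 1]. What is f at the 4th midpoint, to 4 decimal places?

0.0105

f(0.5) = -2.625 < 0, so the root lies in [0, 0.5]
f(0.25) = -0.421875 < 0, so the root lies in [0, 0.25]
f(0.125) = 0.392578 > 0, so the root lies in [0.125, 0.25]
f(0.1875) = 0.0105 > 0, so the root lies in [0.1875, 0.25]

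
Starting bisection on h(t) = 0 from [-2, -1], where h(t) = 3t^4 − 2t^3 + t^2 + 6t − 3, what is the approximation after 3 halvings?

-1.125

m = -1.5, h(m) = 12.1875 (+); new bracket [-1.5, -1]
m = -1.25, h(m) = 2.292969 (+); new bracket [-1.25, -1]
m = -1.125, h(m) = -0.831299 (−); new bracket [-1.25, -1.125]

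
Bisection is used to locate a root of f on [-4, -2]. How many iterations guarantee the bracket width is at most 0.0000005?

Width after n steps is 2/2^n. Need 2^n ≥ 2/0.0000005 = 4000000.
2^21 = 2097152 < 4000000 ≤ 2^22 = 4194304, so n = 22.

22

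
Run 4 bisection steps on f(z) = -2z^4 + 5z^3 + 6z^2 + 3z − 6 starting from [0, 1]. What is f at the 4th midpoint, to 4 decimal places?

0.0764

z = 0.5 gives f = -2.5, negative; keep [0.5, 1]
z = 0.75 gives f = 1.101562, positive; keep [0.5, 0.75]
z = 0.625 gives f = -0.865723, negative; keep [0.625, 0.75]
z = 0.6875 gives f = 0.0764, positive; keep [0.625, 0.6875]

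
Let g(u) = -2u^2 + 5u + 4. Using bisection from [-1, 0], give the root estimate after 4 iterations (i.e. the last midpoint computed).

-0.6875

u = -0.5 gives g = 1, positive; keep [-1, -0.5]
u = -0.75 gives g = -0.875, negative; keep [-0.75, -0.5]
u = -0.625 gives g = 0.09375, positive; keep [-0.75, -0.625]
u = -0.6875 gives g = -0.3828, negative; keep [-0.6875, -0.625]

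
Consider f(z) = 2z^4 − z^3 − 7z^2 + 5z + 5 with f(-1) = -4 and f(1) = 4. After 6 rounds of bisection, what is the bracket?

f(0) = 5 > 0, so the root lies in [-1, 0]
f(-0.5) = 1 > 0, so the root lies in [-1, -0.5]
f(-0.75) = -1.632812 < 0, so the root lies in [-0.75, -0.5]
f(-0.625) = -0.3101 < 0, so the root lies in [-0.625, -0.5]
f(-0.5625) = 0.3509 > 0, so the root lies in [-0.625, -0.5625]
f(-0.59375) = 0.0214 > 0, so the root lies in [-0.625, -0.59375]

[-0.625, -0.59375]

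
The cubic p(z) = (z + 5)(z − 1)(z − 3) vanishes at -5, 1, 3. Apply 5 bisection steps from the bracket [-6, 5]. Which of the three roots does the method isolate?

p(-0.5) = 23.625 > 0, so the root lies in [-6, -0.5]
p(-3.25) = 46.484375 > 0, so the root lies in [-6, -3.25]
p(-4.625) = 16.083984 > 0, so the root lies in [-6, -4.625]
p(-5.3125) = -16.3977 < 0, so the root lies in [-5.3125, -4.625]
p(-4.96875) = 1.4864 > 0, so the root lies in [-5.3125, -4.96875]

-5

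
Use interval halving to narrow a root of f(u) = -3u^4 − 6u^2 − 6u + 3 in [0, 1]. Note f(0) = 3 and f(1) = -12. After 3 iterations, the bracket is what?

u = 0.5 gives f = -1.6875, negative; keep [0, 0.5]
u = 0.25 gives f = 1.113281, positive; keep [0.25, 0.5]
u = 0.375 gives f = -0.153076, negative; keep [0.25, 0.375]

[0.25, 0.375]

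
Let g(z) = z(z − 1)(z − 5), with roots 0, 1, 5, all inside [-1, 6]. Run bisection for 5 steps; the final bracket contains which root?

5

g(2.5) = -9.375 < 0, so the root lies in [2.5, 6]
g(4.25) = -10.359375 < 0, so the root lies in [4.25, 6]
g(5.125) = 2.642578 > 0, so the root lies in [4.25, 5.125]
g(4.6875) = -5.4016 < 0, so the root lies in [4.6875, 5.125]
g(4.90625) = -1.7967 < 0, so the root lies in [4.90625, 5.125]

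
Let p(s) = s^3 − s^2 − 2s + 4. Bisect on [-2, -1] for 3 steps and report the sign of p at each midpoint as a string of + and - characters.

s = -1.5 gives p = 1.375, positive; keep [-2, -1.5]
s = -1.75 gives p = -0.921875, negative; keep [-1.75, -1.5]
s = -1.625 gives p = 0.318359, positive; keep [-1.75, -1.625]

+-+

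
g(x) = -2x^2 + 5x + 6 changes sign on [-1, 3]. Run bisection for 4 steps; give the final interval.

[-1, -0.75]

x = 1 gives g = 9, positive; keep [-1, 1]
x = 0 gives g = 6, positive; keep [-1, 0]
x = -0.5 gives g = 3, positive; keep [-1, -0.5]
x = -0.75 gives g = 1.125, positive; keep [-1, -0.75]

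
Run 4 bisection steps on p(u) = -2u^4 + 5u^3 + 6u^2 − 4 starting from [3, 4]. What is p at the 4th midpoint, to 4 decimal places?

2.7722

midpoint 3.5: p = -16.25 < 0 → [3, 3.5]
midpoint 3.25: p = 7.882812 > 0 → [3.25, 3.5]
midpoint 3.375: p = -2.932129 < 0 → [3.25, 3.375]
midpoint 3.3125: p = 2.7722 > 0 → [3.3125, 3.375]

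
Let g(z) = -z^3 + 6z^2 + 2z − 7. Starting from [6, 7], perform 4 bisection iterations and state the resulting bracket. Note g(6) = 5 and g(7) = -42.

z = 6.5 gives g = -15.125, negative; keep [6, 6.5]
z = 6.25 gives g = -4.265625, negative; keep [6, 6.25]
z = 6.125 gives g = 0.560547, positive; keep [6.125, 6.25]
z = 6.1875 gives g = -1.8035, negative; keep [6.125, 6.1875]

[6.125, 6.1875]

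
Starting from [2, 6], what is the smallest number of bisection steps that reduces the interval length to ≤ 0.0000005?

23

Width after n steps is 4/2^n. Need 2^n ≥ 4/0.0000005 = 8000000.
2^22 = 4194304 < 8000000 ≤ 2^23 = 8388608, so n = 23.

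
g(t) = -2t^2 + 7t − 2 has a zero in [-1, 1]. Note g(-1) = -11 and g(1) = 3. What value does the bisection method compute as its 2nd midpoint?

g(0) = -2 < 0, so the root lies in [0, 1]
g(0.5) = 1 > 0, so the root lies in [0, 0.5]

0.5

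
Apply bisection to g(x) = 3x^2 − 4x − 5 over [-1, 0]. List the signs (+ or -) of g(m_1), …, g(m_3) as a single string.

x = -0.5 gives g = -2.25, negative; keep [-1, -0.5]
x = -0.75 gives g = -0.3125, negative; keep [-1, -0.75]
x = -0.875 gives g = 0.796875, positive; keep [-0.875, -0.75]

--+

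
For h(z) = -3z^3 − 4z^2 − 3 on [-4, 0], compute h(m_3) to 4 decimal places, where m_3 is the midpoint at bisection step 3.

midpoint -2: h = 5 > 0 → [-2, 0]
midpoint -1: h = -4 < 0 → [-2, -1]
midpoint -1.5: h = -1.875 < 0 → [-2, -1.5]

-1.8750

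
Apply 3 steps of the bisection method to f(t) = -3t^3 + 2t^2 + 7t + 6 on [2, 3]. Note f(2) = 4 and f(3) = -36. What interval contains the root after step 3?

[2.125, 2.25]

m = 2.5, f(m) = -10.875 (−); new bracket [2, 2.5]
m = 2.25, f(m) = -2.296875 (−); new bracket [2, 2.25]
m = 2.125, f(m) = 1.119141 (+); new bracket [2.125, 2.25]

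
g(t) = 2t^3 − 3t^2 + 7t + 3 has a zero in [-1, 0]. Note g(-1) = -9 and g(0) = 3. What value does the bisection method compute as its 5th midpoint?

midpoint -0.5: g = -1.5 < 0 → [-0.5, 0]
midpoint -0.25: g = 1.03125 > 0 → [-0.5, -0.25]
midpoint -0.375: g = -0.152344 < 0 → [-0.375, -0.25]
midpoint -0.3125: g = 0.4585 > 0 → [-0.375, -0.3125]
midpoint -0.34375: g = 0.158 > 0 → [-0.375, -0.34375]

-0.34375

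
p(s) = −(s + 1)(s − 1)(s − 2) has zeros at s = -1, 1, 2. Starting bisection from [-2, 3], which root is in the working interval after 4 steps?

s = 0.5 gives p = -1.125, negative; keep [-2, 0.5]
s = -0.75 gives p = -1.203125, negative; keep [-2, -0.75]
s = -1.375 gives p = 3.005859, positive; keep [-1.375, -0.75]
s = -1.0625 gives p = 0.3948, positive; keep [-1.0625, -0.75]

-1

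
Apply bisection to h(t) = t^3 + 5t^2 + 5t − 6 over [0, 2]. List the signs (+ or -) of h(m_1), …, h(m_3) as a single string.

+-+

m = 1, h(m) = 5 (+); new bracket [0, 1]
m = 0.5, h(m) = -2.125 (−); new bracket [0.5, 1]
m = 0.75, h(m) = 0.984375 (+); new bracket [0.5, 0.75]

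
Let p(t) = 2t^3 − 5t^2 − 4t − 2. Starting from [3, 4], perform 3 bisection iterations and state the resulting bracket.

[3.125, 3.25]

midpoint 3.5: p = 8.5 > 0 → [3, 3.5]
midpoint 3.25: p = 0.84375 > 0 → [3, 3.25]
midpoint 3.125: p = -2.292969 < 0 → [3.125, 3.25]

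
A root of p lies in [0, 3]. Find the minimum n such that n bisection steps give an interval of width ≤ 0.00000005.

26

Width after n steps is 3/2^n. Need 2^n ≥ 3/0.00000005 = 60000000.
2^25 = 33554432 < 60000000 ≤ 2^26 = 67108864, so n = 26.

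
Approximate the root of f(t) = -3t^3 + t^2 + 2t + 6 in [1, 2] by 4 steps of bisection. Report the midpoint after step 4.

1.5625

f(1.5) = 1.125 > 0, so the root lies in [1.5, 2]
f(1.75) = -3.515625 < 0, so the root lies in [1.5, 1.75]
f(1.625) = -0.982422 < 0, so the root lies in [1.5, 1.625]
f(1.5625) = 0.1223 > 0, so the root lies in [1.5625, 1.625]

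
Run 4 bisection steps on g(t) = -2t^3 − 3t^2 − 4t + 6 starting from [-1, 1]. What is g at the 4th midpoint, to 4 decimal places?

-1.1367

midpoint 0: g = 6 > 0 → [0, 1]
midpoint 0.5: g = 3 > 0 → [0.5, 1]
midpoint 0.75: g = 0.46875 > 0 → [0.75, 1]
midpoint 0.875: g = -1.1367 < 0 → [0.75, 0.875]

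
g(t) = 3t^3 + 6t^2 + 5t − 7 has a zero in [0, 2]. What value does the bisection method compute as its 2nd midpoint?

t = 1 gives g = 7, positive; keep [0, 1]
t = 0.5 gives g = -2.625, negative; keep [0.5, 1]

0.5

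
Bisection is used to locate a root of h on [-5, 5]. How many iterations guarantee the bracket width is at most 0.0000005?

Width after n steps is 10/2^n. Need 2^n ≥ 10/0.0000005 = 20000000.
2^24 = 16777216 < 20000000 ≤ 2^25 = 33554432, so n = 25.

25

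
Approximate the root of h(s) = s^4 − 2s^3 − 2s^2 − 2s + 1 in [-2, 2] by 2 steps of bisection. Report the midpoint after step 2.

1

h(0) = 1 > 0, so the root lies in [0, 2]
h(1) = -4 < 0, so the root lies in [0, 1]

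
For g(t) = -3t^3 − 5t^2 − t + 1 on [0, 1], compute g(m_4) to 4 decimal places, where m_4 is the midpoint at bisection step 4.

g(0.5) = -1.125 < 0, so the root lies in [0, 0.5]
g(0.25) = 0.390625 > 0, so the root lies in [0.25, 0.5]
g(0.375) = -0.236328 < 0, so the root lies in [0.25, 0.375]
g(0.3125) = 0.1077 > 0, so the root lies in [0.3125, 0.375]

0.1077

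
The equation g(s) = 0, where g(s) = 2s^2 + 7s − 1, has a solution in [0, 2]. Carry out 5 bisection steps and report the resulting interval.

midpoint 1: g = 8 > 0 → [0, 1]
midpoint 0.5: g = 3 > 0 → [0, 0.5]
midpoint 0.25: g = 0.875 > 0 → [0, 0.25]
midpoint 0.125: g = -0.0938 < 0 → [0.125, 0.25]
midpoint 0.1875: g = 0.3828 > 0 → [0.125, 0.1875]

[0.125, 0.1875]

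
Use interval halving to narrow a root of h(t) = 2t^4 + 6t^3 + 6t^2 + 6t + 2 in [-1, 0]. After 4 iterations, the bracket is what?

midpoint -0.5: h = -0.125 < 0 → [-0.5, 0]
midpoint -0.25: h = 0.789062 > 0 → [-0.5, -0.25]
midpoint -0.375: h = 0.316895 > 0 → [-0.5, -0.375]
midpoint -0.4375: h = 0.0943 > 0 → [-0.5, -0.4375]

[-0.5, -0.4375]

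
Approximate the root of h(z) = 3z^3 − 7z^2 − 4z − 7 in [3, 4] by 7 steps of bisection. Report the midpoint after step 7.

3.0234375

h(3.5) = 21.875 > 0, so the root lies in [3, 3.5]
h(3.25) = 9.046875 > 0, so the root lies in [3, 3.25]
h(3.125) = 3.693359 > 0, so the root lies in [3, 3.125]
h(3.0625) = 1.2664 > 0, so the root lies in [3, 3.0625]
h(3.03125) = 0.1134 > 0, so the root lies in [3, 3.03125]
h(3.015625) = -0.4482 < 0, so the root lies in [3.015625, 3.03125]
h(3.0234375) = -0.1687 < 0, so the root lies in [3.0234375, 3.03125]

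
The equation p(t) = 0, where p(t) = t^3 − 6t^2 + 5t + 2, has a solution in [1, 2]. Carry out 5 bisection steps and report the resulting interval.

[1.375, 1.40625]

midpoint 1.5: p = -0.625 < 0 → [1, 1.5]
midpoint 1.25: p = 0.828125 > 0 → [1.25, 1.5]
midpoint 1.375: p = 0.130859 > 0 → [1.375, 1.5]
midpoint 1.4375: p = -0.2405 < 0 → [1.375, 1.4375]
midpoint 1.40625: p = -0.0531 < 0 → [1.375, 1.40625]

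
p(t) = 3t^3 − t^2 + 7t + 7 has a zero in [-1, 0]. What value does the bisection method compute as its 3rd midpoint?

-0.625

p(-0.5) = 2.875 > 0, so the root lies in [-1, -0.5]
p(-0.75) = -0.078125 < 0, so the root lies in [-0.75, -0.5]
p(-0.625) = 1.501953 > 0, so the root lies in [-0.75, -0.625]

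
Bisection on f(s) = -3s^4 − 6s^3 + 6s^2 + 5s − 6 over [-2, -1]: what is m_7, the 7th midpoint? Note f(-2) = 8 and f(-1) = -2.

f(-1.5) = 5.0625 > 0, so the root lies in [-1.5, -1]
f(-1.25) = 1.519531 > 0, so the root lies in [-1.25, -1]
f(-1.125) = -0.293701 < 0, so the root lies in [-1.25, -1.125]
f(-1.1875) = 0.6052 > 0, so the root lies in [-1.1875, -1.125]
f(-1.15625) = 0.1531 > 0, so the root lies in [-1.15625, -1.125]
f(-1.140625) = -0.0711 < 0, so the root lies in [-1.15625, -1.140625]
f(-1.1484375) = 0.0408 > 0, so the root lies in [-1.1484375, -1.140625]

-1.1484375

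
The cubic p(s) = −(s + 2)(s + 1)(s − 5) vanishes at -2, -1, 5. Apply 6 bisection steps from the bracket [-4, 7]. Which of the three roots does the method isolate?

s = 1.5 gives p = 30.625, positive; keep [1.5, 7]
s = 4.25 gives p = 24.609375, positive; keep [4.25, 7]
s = 5.625 gives p = -31.572266, negative; keep [4.25, 5.625]
s = 4.9375 gives p = 2.5745, positive; keep [4.9375, 5.625]
s = 5.28125 gives p = -12.8631, negative; keep [4.9375, 5.28125]
s = 5.109375 gives p = -4.7506, negative; keep [4.9375, 5.109375]

5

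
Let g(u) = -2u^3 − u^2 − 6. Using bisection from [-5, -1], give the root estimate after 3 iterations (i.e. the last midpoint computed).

midpoint -3: g = 39 > 0 → [-3, -1]
midpoint -2: g = 6 > 0 → [-2, -1]
midpoint -1.5: g = -1.5 < 0 → [-2, -1.5]

-1.5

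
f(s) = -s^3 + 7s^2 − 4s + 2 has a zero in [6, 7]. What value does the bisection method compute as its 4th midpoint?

6.4375

m = 6.5, f(m) = -2.875 (−); new bracket [6, 6.5]
m = 6.25, f(m) = 6.296875 (+); new bracket [6.25, 6.5]
m = 6.375, f(m) = 1.900391 (+); new bracket [6.375, 6.5]
m = 6.4375, f(m) = -0.4392 (−); new bracket [6.375, 6.4375]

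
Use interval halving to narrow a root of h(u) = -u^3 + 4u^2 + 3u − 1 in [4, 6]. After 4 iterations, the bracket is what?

[4.5, 4.625]

midpoint 5: h = -11 < 0 → [4, 5]
midpoint 4.5: h = 2.375 > 0 → [4.5, 5]
midpoint 4.75: h = -3.671875 < 0 → [4.5, 4.75]
midpoint 4.625: h = -0.4941 < 0 → [4.5, 4.625]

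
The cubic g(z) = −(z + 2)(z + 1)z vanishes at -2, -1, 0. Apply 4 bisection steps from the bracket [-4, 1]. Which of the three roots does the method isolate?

-2

z = -1.5 gives g = -0.375, negative; keep [-4, -1.5]
z = -2.75 gives g = 3.609375, positive; keep [-2.75, -1.5]
z = -2.125 gives g = 0.298828, positive; keep [-2.125, -1.5]
z = -1.8125 gives g = -0.2761, negative; keep [-2.125, -1.8125]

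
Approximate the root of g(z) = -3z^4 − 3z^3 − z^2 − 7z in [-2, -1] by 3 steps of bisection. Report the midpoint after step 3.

-1.625

midpoint -1.5: g = 3.1875 > 0 → [-2, -1.5]
midpoint -1.75: g = -2.871094 < 0 → [-1.75, -1.5]
midpoint -1.625: g = 0.688721 > 0 → [-1.75, -1.625]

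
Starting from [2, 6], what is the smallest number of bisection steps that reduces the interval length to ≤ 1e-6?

22

Width after n steps is 4/2^n. Need 2^n ≥ 4/1e-6 = 4000000.
2^21 = 2097152 < 4000000 ≤ 2^22 = 4194304, so n = 22.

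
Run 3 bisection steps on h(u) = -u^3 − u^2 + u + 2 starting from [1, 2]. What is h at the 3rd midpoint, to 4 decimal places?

u = 1.5 gives h = -2.125, negative; keep [1, 1.5]
u = 1.25 gives h = -0.265625, negative; keep [1, 1.25]
u = 1.125 gives h = 0.435547, positive; keep [1.125, 1.25]

0.4355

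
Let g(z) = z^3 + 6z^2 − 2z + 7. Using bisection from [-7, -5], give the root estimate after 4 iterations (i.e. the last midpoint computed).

-6.375

g(-6) = 19 > 0, so the root lies in [-7, -6]
g(-6.5) = -1.125 < 0, so the root lies in [-6.5, -6]
g(-6.25) = 9.734375 > 0, so the root lies in [-6.5, -6.25]
g(-6.375) = 4.5098 > 0, so the root lies in [-6.5, -6.375]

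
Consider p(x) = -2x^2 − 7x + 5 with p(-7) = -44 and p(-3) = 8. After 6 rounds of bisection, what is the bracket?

[-4.125, -4.0625]

p(-5) = -10 < 0, so the root lies in [-5, -3]
p(-4) = 1 > 0, so the root lies in [-5, -4]
p(-4.5) = -4 < 0, so the root lies in [-4.5, -4]
p(-4.25) = -1.375 < 0, so the root lies in [-4.25, -4]
p(-4.125) = -0.1562 < 0, so the root lies in [-4.125, -4]
p(-4.0625) = 0.4297 > 0, so the root lies in [-4.125, -4.0625]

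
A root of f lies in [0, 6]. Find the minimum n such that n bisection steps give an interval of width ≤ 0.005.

11

Width after n steps is 6/2^n. Need 2^n ≥ 6/0.005 = 1200.
2^10 = 1024 < 1200 ≤ 2^11 = 2048, so n = 11.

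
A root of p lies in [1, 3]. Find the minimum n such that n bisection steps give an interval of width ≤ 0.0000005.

Width after n steps is 2/2^n. Need 2^n ≥ 2/0.0000005 = 4000000.
2^21 = 2097152 < 4000000 ≤ 2^22 = 4194304, so n = 22.

22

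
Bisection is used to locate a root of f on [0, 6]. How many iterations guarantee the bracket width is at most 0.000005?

21

Width after n steps is 6/2^n. Need 2^n ≥ 6/0.000005 = 1200000.
2^20 = 1048576 < 1200000 ≤ 2^21 = 2097152, so n = 21.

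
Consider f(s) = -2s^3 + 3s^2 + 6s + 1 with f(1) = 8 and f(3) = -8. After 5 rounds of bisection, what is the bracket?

m = 2, f(m) = 9 (+); new bracket [2, 3]
m = 2.5, f(m) = 3.5 (+); new bracket [2.5, 3]
m = 2.75, f(m) = -1.40625 (−); new bracket [2.5, 2.75]
m = 2.625, f(m) = 1.2461 (+); new bracket [2.625, 2.75]
m = 2.6875, f(m) = -0.0288 (−); new bracket [2.625, 2.6875]

[2.625, 2.6875]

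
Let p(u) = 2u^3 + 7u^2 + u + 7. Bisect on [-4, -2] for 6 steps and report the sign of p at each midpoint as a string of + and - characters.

++-+--

p(-3) = 13 > 0, so the root lies in [-4, -3]
p(-3.5) = 3.5 > 0, so the root lies in [-4, -3.5]
p(-3.75) = -3.78125 < 0, so the root lies in [-3.75, -3.5]
p(-3.625) = 0.0898 > 0, so the root lies in [-3.75, -3.625]
p(-3.6875) = -1.7866 < 0, so the root lies in [-3.6875, -3.625]
p(-3.65625) = -0.8338 < 0, so the root lies in [-3.65625, -3.625]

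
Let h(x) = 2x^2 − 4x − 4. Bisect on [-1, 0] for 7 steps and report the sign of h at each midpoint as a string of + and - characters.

x = -0.5 gives h = -1.5, negative; keep [-1, -0.5]
x = -0.75 gives h = 0.125, positive; keep [-0.75, -0.5]
x = -0.625 gives h = -0.71875, negative; keep [-0.75, -0.625]
x = -0.6875 gives h = -0.3047, negative; keep [-0.75, -0.6875]
x = -0.71875 gives h = -0.0918, negative; keep [-0.75, -0.71875]
x = -0.734375 gives h = 0.0161, positive; keep [-0.734375, -0.71875]
x = -0.7265625 gives h = -0.038, negative; keep [-0.734375, -0.7265625]

-+---+-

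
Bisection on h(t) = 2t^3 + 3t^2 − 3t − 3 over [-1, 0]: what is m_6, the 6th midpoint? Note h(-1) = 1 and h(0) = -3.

-0.734375

m = -0.5, h(m) = -1 (−); new bracket [-1, -0.5]
m = -0.75, h(m) = 0.09375 (+); new bracket [-0.75, -0.5]
m = -0.625, h(m) = -0.441406 (−); new bracket [-0.75, -0.625]
m = -0.6875, h(m) = -0.1694 (−); new bracket [-0.75, -0.6875]
m = -0.71875, h(m) = -0.0366 (−); new bracket [-0.75, -0.71875]
m = -0.734375, h(m) = 0.0289 (+); new bracket [-0.734375, -0.71875]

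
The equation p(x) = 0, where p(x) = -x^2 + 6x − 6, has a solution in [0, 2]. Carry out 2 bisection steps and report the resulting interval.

midpoint 1: p = -1 < 0 → [1, 2]
midpoint 1.5: p = 0.75 > 0 → [1, 1.5]

[1, 1.5]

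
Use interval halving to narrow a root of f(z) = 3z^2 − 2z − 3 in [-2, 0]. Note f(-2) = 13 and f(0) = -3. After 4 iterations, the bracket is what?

m = -1, f(m) = 2 (+); new bracket [-1, 0]
m = -0.5, f(m) = -1.25 (−); new bracket [-1, -0.5]
m = -0.75, f(m) = 0.1875 (+); new bracket [-0.75, -0.5]
m = -0.625, f(m) = -0.5781 (−); new bracket [-0.75, -0.625]

[-0.75, -0.625]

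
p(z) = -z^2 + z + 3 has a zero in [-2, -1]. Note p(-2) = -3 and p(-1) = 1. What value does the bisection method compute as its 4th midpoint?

m = -1.5, p(m) = -0.75 (−); new bracket [-1.5, -1]
m = -1.25, p(m) = 0.1875 (+); new bracket [-1.5, -1.25]
m = -1.375, p(m) = -0.265625 (−); new bracket [-1.375, -1.25]
m = -1.3125, p(m) = -0.0352 (−); new bracket [-1.3125, -1.25]

-1.3125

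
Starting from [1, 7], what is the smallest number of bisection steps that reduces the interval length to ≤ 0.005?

Width after n steps is 6/2^n. Need 2^n ≥ 6/0.005 = 1200.
2^10 = 1024 < 1200 ≤ 2^11 = 2048, so n = 11.

11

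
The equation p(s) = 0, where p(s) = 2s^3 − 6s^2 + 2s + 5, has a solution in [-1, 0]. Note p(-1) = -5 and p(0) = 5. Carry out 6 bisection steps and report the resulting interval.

midpoint -0.5: p = 2.25 > 0 → [-1, -0.5]
midpoint -0.75: p = -0.71875 < 0 → [-0.75, -0.5]
midpoint -0.625: p = 0.917969 > 0 → [-0.75, -0.625]
midpoint -0.6875: p = 0.1392 > 0 → [-0.75, -0.6875]
midpoint -0.71875: p = -0.2797 < 0 → [-0.71875, -0.6875]
midpoint -0.703125: p = -0.0678 < 0 → [-0.703125, -0.6875]

[-0.703125, -0.6875]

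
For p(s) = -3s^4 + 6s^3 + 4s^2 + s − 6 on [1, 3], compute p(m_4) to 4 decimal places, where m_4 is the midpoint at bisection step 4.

3.8665

m = 2, p(m) = 12 (+); new bracket [2, 3]
m = 2.5, p(m) = -1.9375 (−); new bracket [2, 2.5]
m = 2.25, p(m) = 7.957031 (+); new bracket [2.25, 2.5]
m = 2.375, p(m) = 3.8665 (+); new bracket [2.375, 2.5]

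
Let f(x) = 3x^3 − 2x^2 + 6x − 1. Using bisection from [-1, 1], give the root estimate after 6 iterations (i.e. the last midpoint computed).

0.15625

m = 0, f(m) = -1 (−); new bracket [0, 1]
m = 0.5, f(m) = 1.875 (+); new bracket [0, 0.5]
m = 0.25, f(m) = 0.421875 (+); new bracket [0, 0.25]
m = 0.125, f(m) = -0.2754 (−); new bracket [0.125, 0.25]
m = 0.1875, f(m) = 0.0745 (+); new bracket [0.125, 0.1875]
m = 0.15625, f(m) = -0.0999 (−); new bracket [0.15625, 0.1875]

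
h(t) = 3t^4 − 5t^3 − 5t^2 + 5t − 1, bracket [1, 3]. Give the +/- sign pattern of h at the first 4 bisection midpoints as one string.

m = 2, h(m) = -3 (−); new bracket [2, 3]
m = 2.5, h(m) = 19.3125 (+); new bracket [2, 2.5]
m = 2.25, h(m) = 4.871094 (+); new bracket [2, 2.25]
m = 2.125, h(m) = 0.241 (+); new bracket [2, 2.125]

-+++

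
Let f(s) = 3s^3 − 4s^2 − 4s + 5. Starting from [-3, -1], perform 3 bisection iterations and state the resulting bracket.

m = -2, f(m) = -27 (−); new bracket [-2, -1]
m = -1.5, f(m) = -8.125 (−); new bracket [-1.5, -1]
m = -1.25, f(m) = -2.109375 (−); new bracket [-1.25, -1]

[-1.25, -1]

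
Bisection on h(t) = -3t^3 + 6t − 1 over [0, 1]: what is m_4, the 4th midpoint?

midpoint 0.5: h = 1.625 > 0 → [0, 0.5]
midpoint 0.25: h = 0.453125 > 0 → [0, 0.25]
midpoint 0.125: h = -0.255859 < 0 → [0.125, 0.25]
midpoint 0.1875: h = 0.1052 > 0 → [0.125, 0.1875]

0.1875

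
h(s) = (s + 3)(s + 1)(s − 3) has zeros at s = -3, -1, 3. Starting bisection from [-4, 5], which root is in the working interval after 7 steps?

midpoint 0.5: h = -13.125 < 0 → [0.5, 5]
midpoint 2.75: h = -5.390625 < 0 → [2.75, 5]
midpoint 3.875: h = 29.326172 > 0 → [2.75, 3.875]
midpoint 3.3125: h = 8.5071 > 0 → [2.75, 3.3125]
midpoint 3.03125: h = 0.7598 > 0 → [2.75, 3.03125]
midpoint 2.890625: h = -2.5067 < 0 → [2.890625, 3.03125]
midpoint 2.9609375: h = -0.9223 < 0 → [2.9609375, 3.03125]

3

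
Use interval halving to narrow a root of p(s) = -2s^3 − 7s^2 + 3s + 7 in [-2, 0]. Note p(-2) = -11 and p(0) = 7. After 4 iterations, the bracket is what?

m = -1, p(m) = -1 (−); new bracket [-1, 0]
m = -0.5, p(m) = 4 (+); new bracket [-1, -0.5]
m = -0.75, p(m) = 1.65625 (+); new bracket [-1, -0.75]
m = -0.875, p(m) = 0.3555 (+); new bracket [-1, -0.875]

[-1, -0.875]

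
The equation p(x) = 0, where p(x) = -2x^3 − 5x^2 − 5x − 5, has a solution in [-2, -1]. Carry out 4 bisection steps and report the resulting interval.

midpoint -1.5: p = -2 < 0 → [-2, -1.5]
midpoint -1.75: p = -0.84375 < 0 → [-2, -1.75]
midpoint -1.875: p = -0.019531 < 0 → [-2, -1.875]
midpoint -1.9375: p = 0.4644 > 0 → [-1.9375, -1.875]

[-1.9375, -1.875]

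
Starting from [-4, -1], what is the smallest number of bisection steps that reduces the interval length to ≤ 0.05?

6

Width after n steps is 3/2^n. Need 2^n ≥ 3/0.05 = 60.
2^5 = 32 < 60 ≤ 2^6 = 64, so n = 6.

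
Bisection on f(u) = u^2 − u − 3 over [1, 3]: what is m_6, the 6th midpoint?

f(2) = -1 < 0, so the root lies in [2, 3]
f(2.5) = 0.75 > 0, so the root lies in [2, 2.5]
f(2.25) = -0.1875 < 0, so the root lies in [2.25, 2.5]
f(2.375) = 0.2656 > 0, so the root lies in [2.25, 2.375]
f(2.3125) = 0.0352 > 0, so the root lies in [2.25, 2.3125]
f(2.28125) = -0.0771 < 0, so the root lies in [2.28125, 2.3125]

2.28125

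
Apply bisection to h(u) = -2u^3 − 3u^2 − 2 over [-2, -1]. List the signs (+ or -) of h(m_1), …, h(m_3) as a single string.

m = -1.5, h(m) = -2 (−); new bracket [-2, -1.5]
m = -1.75, h(m) = -0.46875 (−); new bracket [-2, -1.75]
m = -1.875, h(m) = 0.636719 (+); new bracket [-1.875, -1.75]

--+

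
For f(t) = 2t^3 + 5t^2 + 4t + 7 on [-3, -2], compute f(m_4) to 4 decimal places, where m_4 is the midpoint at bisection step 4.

midpoint -2.5: f = -3 < 0 → [-2.5, -2]
midpoint -2.25: f = 0.53125 > 0 → [-2.5, -2.25]
midpoint -2.375: f = -1.089844 < 0 → [-2.375, -2.25]
midpoint -2.3125: f = -0.2446 < 0 → [-2.3125, -2.25]

-0.2446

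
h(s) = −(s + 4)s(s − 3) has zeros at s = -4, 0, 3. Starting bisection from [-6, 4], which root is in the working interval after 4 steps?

h(-1) = -12 < 0, so the root lies in [-6, -1]
h(-3.5) = -11.375 < 0, so the root lies in [-6, -3.5]
h(-4.75) = 27.609375 > 0, so the root lies in [-4.75, -3.5]
h(-4.125) = 3.6738 > 0, so the root lies in [-4.125, -3.5]

-4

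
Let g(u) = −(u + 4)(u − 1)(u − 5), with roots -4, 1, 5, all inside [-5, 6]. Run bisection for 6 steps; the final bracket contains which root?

-4

m = 0.5, g(m) = -10.125 (−); new bracket [-5, 0.5]
m = -2.25, g(m) = -41.234375 (−); new bracket [-5, -2.25]
m = -3.625, g(m) = -14.958984 (−); new bracket [-5, -3.625]
m = -4.3125, g(m) = 15.4602 (+); new bracket [-4.3125, -3.625]
m = -3.96875, g(m) = -1.3926 (−); new bracket [-4.3125, -3.96875]
m = -4.140625, g(m) = 6.6078 (+); new bracket [-4.140625, -3.96875]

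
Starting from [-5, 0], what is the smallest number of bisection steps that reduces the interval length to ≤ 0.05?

Width after n steps is 5/2^n. Need 2^n ≥ 5/0.05 = 100.
2^6 = 64 < 100 ≤ 2^7 = 128, so n = 7.

7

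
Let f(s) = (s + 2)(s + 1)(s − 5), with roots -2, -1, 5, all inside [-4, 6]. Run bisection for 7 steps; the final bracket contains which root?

5

m = 1, f(m) = -24 (−); new bracket [1, 6]
m = 3.5, f(m) = -37.125 (−); new bracket [3.5, 6]
m = 4.75, f(m) = -9.703125 (−); new bracket [4.75, 6]
m = 5.375, f(m) = 17.6309 (+); new bracket [4.75, 5.375]
m = 5.0625, f(m) = 2.676 (+); new bracket [4.75, 5.0625]
m = 4.90625, f(m) = -3.8241 (−); new bracket [4.90625, 5.0625]
m = 4.984375, f(m) = -0.6531 (−); new bracket [4.984375, 5.0625]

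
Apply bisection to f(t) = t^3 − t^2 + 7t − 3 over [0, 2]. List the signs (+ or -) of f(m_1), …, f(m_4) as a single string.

midpoint 1: f = 4 > 0 → [0, 1]
midpoint 0.5: f = 0.375 > 0 → [0, 0.5]
midpoint 0.25: f = -1.296875 < 0 → [0.25, 0.5]
midpoint 0.375: f = -0.4629 < 0 → [0.375, 0.5]

++--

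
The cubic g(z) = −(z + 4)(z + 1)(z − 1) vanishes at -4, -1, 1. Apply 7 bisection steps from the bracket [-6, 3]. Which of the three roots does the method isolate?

-4

g(-1.5) = -3.125 < 0, so the root lies in [-6, -1.5]
g(-3.75) = -3.265625 < 0, so the root lies in [-6, -3.75]
g(-4.875) = 19.919922 > 0, so the root lies in [-4.875, -3.75]
g(-4.3125) = 5.4993 > 0, so the root lies in [-4.3125, -3.75]
g(-4.03125) = 0.4766 > 0, so the root lies in [-4.03125, -3.75]
g(-3.890625) = -1.5462 < 0, so the root lies in [-4.03125, -3.890625]
g(-3.9609375) = -0.5738 < 0, so the root lies in [-4.03125, -3.9609375]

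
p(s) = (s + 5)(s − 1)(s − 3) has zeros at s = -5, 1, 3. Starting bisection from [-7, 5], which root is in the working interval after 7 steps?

p(-1) = 32 > 0, so the root lies in [-7, -1]
p(-4) = 35 > 0, so the root lies in [-7, -4]
p(-5.5) = -27.625 < 0, so the root lies in [-5.5, -4]
p(-4.75) = 11.1406 > 0, so the root lies in [-5.5, -4.75]
p(-5.125) = -6.2207 < 0, so the root lies in [-5.125, -4.75]
p(-4.9375) = 2.9456 > 0, so the root lies in [-5.125, -4.9375]
p(-5.03125) = -1.5137 < 0, so the root lies in [-5.03125, -4.9375]

-5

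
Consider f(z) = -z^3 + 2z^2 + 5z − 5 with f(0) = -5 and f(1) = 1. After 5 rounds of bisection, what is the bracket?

z = 0.5 gives f = -2.125, negative; keep [0.5, 1]
z = 0.75 gives f = -0.546875, negative; keep [0.75, 1]
z = 0.875 gives f = 0.236328, positive; keep [0.75, 0.875]
z = 0.8125 gives f = -0.1536, negative; keep [0.8125, 0.875]
z = 0.84375 gives f = 0.0419, positive; keep [0.8125, 0.84375]

[0.8125, 0.84375]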